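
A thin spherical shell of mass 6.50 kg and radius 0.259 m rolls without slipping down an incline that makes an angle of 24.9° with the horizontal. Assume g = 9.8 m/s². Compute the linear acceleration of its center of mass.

a ≈ 2.48 m/s²

Translation along the incline: Mg sinθ − f = Ma.
Rotation about the center: fR = Iα with I = (2/3)MR². No-slip gives a = αR, so f = (I/R²)a = (2/3)M a.
Substituting: Mg sinθ = (1 + 0.6667)Ma, so a = g sinθ/(1 + 0.6667) = (9.8) sin 24.9° / 1.667 = 2.476 m/s².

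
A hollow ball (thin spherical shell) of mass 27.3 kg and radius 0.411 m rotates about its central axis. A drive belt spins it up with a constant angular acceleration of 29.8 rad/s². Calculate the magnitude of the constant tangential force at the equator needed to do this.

F ≈ 223 N

I = (2/3)MR² = (2/3)(27.3)(0.411)² = 3.074 kg·m².
The required torque is τ = Iα = (3.074)(29.80) = 91.62 N·m.
A tangential force at the equator gives τ = FR, so F = τ/R = 91.62/0.411 = 222.9 N.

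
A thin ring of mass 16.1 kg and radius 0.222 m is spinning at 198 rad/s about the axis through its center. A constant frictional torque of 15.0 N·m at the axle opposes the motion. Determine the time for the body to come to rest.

I = MR² = (16.1)(0.222)² = 0.7935 kg·m².
The net torque has magnitude 15.0 N·m, opposing ω.
|α| = τ/I = 15.00/0.7935 = 18.90 rad/s² (deceleration).
0 = ω₀ − |α|t ⇒ t = ω₀/|α| = 198/18.90 = 10.47 s.

t ≈ 10.5 s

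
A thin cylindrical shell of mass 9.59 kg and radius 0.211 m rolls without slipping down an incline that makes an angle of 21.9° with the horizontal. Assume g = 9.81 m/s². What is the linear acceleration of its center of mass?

a ≈ 1.83 m/s²

Translation along the incline: Mg sinθ − f = Ma.
Rotation about the center: fR = Iα with I = MR². No-slip gives a = αR, so f = (I/R²)a = M a.
Substituting: Mg sinθ = (1 + 1.000)Ma, so a = g sinθ/(1 + 1.000) = (9.81) sin 21.9° / 2.000 = 1.830 m/s².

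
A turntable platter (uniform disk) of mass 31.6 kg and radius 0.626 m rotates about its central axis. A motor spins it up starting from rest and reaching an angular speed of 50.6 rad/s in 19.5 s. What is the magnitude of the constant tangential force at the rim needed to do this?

I = ½MR² = (1/2)(31.6)(0.626)² = 6.192 kg·m².
α = Δω/Δt = (50.6 − 0)/19.5 = 2.595 rad/s².
The required torque is τ = Iα = (6.192)(2.595) = 16.07 N·m.
A tangential force at the rim gives τ = FR, so F = τ/R = 16.07/0.626 = 25.67 N.

F ≈ 25.7 N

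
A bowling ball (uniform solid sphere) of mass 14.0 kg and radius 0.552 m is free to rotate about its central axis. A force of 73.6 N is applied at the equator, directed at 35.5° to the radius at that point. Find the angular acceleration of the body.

α ≈ 13.8 rad/s²

I = (2/5)MR² = (2/5)(14.0)(0.552)² = 1.706 kg·m².
Only the tangential component produces torque: τ = F R sinθ = (73.6)(0.552) sin 35.5° = 23.59 N·m.
From τ = Iα: α = 23.59/1.706 = 13.83 rad/s².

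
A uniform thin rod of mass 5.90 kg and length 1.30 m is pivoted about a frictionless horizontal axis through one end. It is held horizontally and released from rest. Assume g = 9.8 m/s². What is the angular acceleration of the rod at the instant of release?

α ≈ 11.3 rad/s²

About the pivot, I = (1/3)ML² = (1/3)(5.90)(1.30)² = 3.324 kg·m².
The weight acts at the center, a distance L/2 = 0.6500 m from the pivot; τ = Mg(L/2) = 37.58 N·m.
α = τ/I = 37.58/3.324 = 11.31 rad/s².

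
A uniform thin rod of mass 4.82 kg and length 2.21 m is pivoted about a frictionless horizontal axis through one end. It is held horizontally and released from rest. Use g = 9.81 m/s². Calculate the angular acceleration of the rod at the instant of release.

About the pivot, I = (1/3)ML² = (1/3)(4.82)(2.21)² = 7.847 kg·m².
The weight acts at the center, a distance L/2 = 1.105 m from the pivot; τ = Mg(L/2) = 52.25 N·m.
α = τ/I = 52.25/7.847 = 6.658 rad/s².
(Equivalently α = (3g/(2L)) = 6.658 rad/s².)

α ≈ 6.66 rad/s²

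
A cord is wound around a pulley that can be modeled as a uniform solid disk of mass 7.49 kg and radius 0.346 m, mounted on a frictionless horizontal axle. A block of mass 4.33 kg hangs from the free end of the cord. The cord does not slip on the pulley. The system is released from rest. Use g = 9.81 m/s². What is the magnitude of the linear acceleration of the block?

a ≈ 5.26 m/s²

I = ½MR² = (1/2)(7.49)(0.346)² = 0.4483 kg·m².
Block: mg − T = ma. Pulley: TR = Iα. No-slip: a = αR, so T = (I/R²)a = 3.745·a.
Then mg = (m + 3.745)a, so a = (4.33)(9.81)/(4.33 + 3.745) = 5.260 m/s².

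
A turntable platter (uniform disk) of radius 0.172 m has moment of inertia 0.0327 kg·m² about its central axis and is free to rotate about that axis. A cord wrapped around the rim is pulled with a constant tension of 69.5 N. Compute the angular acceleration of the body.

α ≈ 366 rad/s²

τ = F R = (69.5)(0.172) = 11.95 N·m.
From τ = Iα: α = 11.95/0.03270 = 365.6 rad/s².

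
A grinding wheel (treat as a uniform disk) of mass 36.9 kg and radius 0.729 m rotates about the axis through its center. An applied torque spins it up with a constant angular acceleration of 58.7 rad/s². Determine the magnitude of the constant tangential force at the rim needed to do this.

I = ½MR² = (1/2)(36.9)(0.729)² = 9.805 kg·m².
The required torque is τ = Iα = (9.805)(58.70) = 575.6 N·m.
A tangential force at the rim gives τ = FR, so F = τ/R = 575.6/0.729 = 789.5 N.

F ≈ 790 N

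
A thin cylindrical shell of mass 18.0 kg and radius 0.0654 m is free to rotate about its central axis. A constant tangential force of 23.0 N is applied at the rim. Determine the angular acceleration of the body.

α ≈ 19.5 rad/s²

I = MR² = (18.0)(0.0654)² = 0.07699 kg·m².
τ = F R = (23.0)(0.0654) = 1.504 N·m.
From τ = Iα: α = 1.504/0.07699 = 19.54 rad/s².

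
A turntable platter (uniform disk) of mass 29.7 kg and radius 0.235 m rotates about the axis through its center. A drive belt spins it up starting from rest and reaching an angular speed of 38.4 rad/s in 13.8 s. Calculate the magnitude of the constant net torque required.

I = ½MR² = (1/2)(29.7)(0.235)² = 0.8201 kg·m².
α = Δω/Δt = (38.4 − 0)/13.8 = 2.783 rad/s².
τ = Iα = (0.8201)(2.783) = 2.282 N·m.

τ ≈ 2.28 N·m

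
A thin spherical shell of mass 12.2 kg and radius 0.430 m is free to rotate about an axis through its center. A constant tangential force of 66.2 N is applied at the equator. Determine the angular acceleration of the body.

I = (2/3)MR² = (2/3)(12.2)(0.430)² = 1.504 kg·m².
τ = F R = (66.2)(0.430) = 28.47 N·m.
Newton's second law for rotation, τ = Iα, gives α = τ/I = 28.47/1.504 = 18.93 rad/s².

α ≈ 18.9 rad/s²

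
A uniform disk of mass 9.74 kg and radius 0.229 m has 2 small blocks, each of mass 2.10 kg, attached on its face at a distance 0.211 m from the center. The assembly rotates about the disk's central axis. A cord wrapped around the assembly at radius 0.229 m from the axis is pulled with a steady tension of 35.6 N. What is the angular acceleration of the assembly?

I_disk = ½MR² = ½(9.74)(0.229)² = 0.2554 kg·m².
I_blocks = 2·m·r² = 2(2.10)(0.211)² = 0.1870 kg·m².
Total I = 0.4424 kg·m².
τ = F r = (35.6)(0.229) = 8.152 N·m.
α = τ/I = 8.152/0.4424 = 18.43 rad/s².

α ≈ 18.4 rad/s²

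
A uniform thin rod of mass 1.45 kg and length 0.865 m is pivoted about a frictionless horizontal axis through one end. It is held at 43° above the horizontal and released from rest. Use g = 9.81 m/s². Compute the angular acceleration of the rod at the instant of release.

About the pivot, I = (1/3)ML² = (1/3)(1.45)(0.865)² = 0.3616 kg·m².
The weight acts at the center, a distance L/2 = 0.4325 m from the pivot; τ = Mg(L/2) cos 43° = 4.499 N·m.
α = τ/I = 4.499/0.3616 = 12.44 rad/s².

α ≈ 12.4 rad/s²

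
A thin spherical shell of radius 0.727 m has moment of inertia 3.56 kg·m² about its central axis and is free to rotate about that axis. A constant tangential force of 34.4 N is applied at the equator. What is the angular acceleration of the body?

α ≈ 7.02 rad/s²

τ = F R = (34.4)(0.727) = 25.01 N·m.
From τ = Iα: α = 25.01/3.560 = 7.025 rad/s².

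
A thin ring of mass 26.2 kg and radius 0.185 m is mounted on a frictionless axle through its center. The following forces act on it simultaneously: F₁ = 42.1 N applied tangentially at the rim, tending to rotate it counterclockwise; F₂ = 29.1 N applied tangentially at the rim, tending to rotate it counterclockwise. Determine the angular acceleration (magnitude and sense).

I = MR² = (26.2)(0.185)² = 0.8967 kg·m².
Taking counterclockwise as positive: τ₁ = +(42.1)(0.185) = +7.788 N·m; τ₂ = +(29.1)(0.185) = +5.384 N·m.
Net torque τ = 13.17 N·m.
α = τ/I = 13.17/0.8967 = 14.69 rad/s².

α ≈ 14.7 rad/s², counterclockwise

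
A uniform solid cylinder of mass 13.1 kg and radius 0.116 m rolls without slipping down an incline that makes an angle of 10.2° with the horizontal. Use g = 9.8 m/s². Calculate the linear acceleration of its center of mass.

a ≈ 1.16 m/s²

Translation along the incline: Mg sinθ − f = Ma.
Rotation about the center: fR = Iα with I = ½MR². No-slip gives a = αR, so f = (I/R²)a = (1/2)M a.
Substituting: Mg sinθ = (1 + 0.5000)Ma, so a = g sinθ/(1 + 0.5000) = (9.8) sin 10.2° / 1.500 = 1.157 m/s².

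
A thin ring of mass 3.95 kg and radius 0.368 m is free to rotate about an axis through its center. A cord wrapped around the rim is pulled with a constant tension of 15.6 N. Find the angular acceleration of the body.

I = MR² = (3.95)(0.368)² = 0.5349 kg·m².
τ = F R = (15.6)(0.368) = 5.741 N·m.
Newton's second law for rotation, τ = Iα, gives α = τ/I = 5.741/0.5349 = 10.73 rad/s².

α ≈ 10.7 rad/s²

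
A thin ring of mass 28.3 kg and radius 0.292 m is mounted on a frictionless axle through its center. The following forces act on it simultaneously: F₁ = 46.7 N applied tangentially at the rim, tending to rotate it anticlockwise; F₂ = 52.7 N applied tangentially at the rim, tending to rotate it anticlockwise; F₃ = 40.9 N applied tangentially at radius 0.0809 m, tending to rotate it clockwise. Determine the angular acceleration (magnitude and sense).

α ≈ 10.7 rad/s², anticlockwise

I = MR² = (28.3)(0.292)² = 2.413 kg·m².
Taking anticlockwise as positive: τ₁ = +(46.7)(0.292) = +13.64 N·m; τ₂ = +(52.7)(0.292) = +15.39 N·m; τ₃ = −(40.9)(0.0809) = −3.309 N·m.
Net torque τ = 25.72 N·m.
α = τ/I = 25.72/2.413 = 10.66 rad/s².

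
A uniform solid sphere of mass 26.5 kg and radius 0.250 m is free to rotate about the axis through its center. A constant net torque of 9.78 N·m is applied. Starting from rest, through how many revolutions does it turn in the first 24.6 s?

I = (2/5)MR² = (2/5)(26.5)(0.250)² = 0.6625 kg·m².
α = τ/I = 9.78/0.6625 = 14.76 rad/s².
θ = ½αt² = ½(14.76)(24.6)² = 4467 rad.
Revolutions = θ/(2π) = 710.9.

≈ 711 revolutions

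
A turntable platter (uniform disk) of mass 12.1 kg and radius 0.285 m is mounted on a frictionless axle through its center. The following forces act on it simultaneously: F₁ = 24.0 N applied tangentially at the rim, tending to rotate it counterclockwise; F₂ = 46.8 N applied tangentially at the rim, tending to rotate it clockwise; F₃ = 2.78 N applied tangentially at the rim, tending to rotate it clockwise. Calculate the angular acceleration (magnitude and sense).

α ≈ 14.8 rad/s², clockwise

I = ½MR² = (1/2)(12.1)(0.285)² = 0.4914 kg·m².
Taking counterclockwise as positive: τ₁ = +(24.0)(0.285) = +6.840 N·m; τ₂ = −(46.8)(0.285) = −13.34 N·m; τ₃ = −(2.78)(0.285) = −0.7923 N·m.
Net torque τ = -7.290 N·m.
α = τ/I = -7.290/0.4914 = -14.84 rad/s².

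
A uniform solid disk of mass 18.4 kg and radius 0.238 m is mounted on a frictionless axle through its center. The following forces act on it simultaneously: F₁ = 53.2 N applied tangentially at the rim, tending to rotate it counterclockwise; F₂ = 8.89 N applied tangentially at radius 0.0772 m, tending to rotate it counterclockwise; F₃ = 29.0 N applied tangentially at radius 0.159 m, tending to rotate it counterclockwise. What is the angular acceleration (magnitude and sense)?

I = ½MR² = (1/2)(18.4)(0.238)² = 0.5211 kg·m².
Taking counterclockwise as positive: τ₁ = +(53.2)(0.238) = +12.66 N·m; τ₂ = +(8.89)(0.0772) = +0.6863 N·m; τ₃ = +(29.0)(0.159) = +4.611 N·m.
Net torque τ = 17.96 N·m.
α = τ/I = 17.96/0.5211 = 34.46 rad/s².

α ≈ 34.5 rad/s², counterclockwise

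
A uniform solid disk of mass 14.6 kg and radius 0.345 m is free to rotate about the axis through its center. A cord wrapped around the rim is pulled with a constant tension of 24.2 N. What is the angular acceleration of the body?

α ≈ 9.61 rad/s²

I = ½MR² = (1/2)(14.6)(0.345)² = 0.8689 kg·m².
τ = F R = (24.2)(0.345) = 8.349 N·m.
Newton's second law for rotation, τ = Iα, gives α = τ/I = 8.349/0.8689 = 9.609 rad/s².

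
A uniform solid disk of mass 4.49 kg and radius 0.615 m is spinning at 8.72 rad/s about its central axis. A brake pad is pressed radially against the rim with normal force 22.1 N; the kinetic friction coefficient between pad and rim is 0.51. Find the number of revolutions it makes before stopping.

≈ 0.741 revolutions

I = ½MR² = (1/2)(4.49)(0.615)² = 0.8491 kg·m².
Friction force f = μN = (0.51)(22.1) = 11.27 N at the rim; torque magnitude τ = fR = 6.932 N·m, opposing ω.
|α| = τ/I = 6.932/0.8491 = 8.163 rad/s² (deceleration).
ω² = ω₀² − 2|α|θ with ω = 0 ⇒ θ = ω₀²/(2|α|) = 4.657 rad = 0.7412 rev.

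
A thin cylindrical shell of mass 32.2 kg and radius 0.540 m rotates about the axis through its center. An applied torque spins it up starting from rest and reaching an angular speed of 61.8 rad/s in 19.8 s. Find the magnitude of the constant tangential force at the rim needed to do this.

I = MR² = (32.2)(0.540)² = 9.390 kg·m².
α = Δω/Δt = (61.8 − 0)/19.8 = 3.121 rad/s².
The required torque is τ = Iα = (9.390)(3.121) = 29.31 N·m.
A tangential force at the rim gives τ = FR, so F = τ/R = 29.31/0.540 = 54.27 N.

F ≈ 54.3 N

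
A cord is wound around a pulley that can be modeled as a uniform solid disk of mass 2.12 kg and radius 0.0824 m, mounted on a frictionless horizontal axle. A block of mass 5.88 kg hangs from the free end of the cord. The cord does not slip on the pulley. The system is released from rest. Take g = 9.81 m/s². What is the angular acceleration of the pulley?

α ≈ 101 rad/s²

I = ½MR² = (1/2)(2.12)(0.0824)² = 0.007197 kg·m².
Block: mg − T = ma. Pulley: TR = Iα. No-slip: a = αR, so T = (I/R²)a = 1.060·a.
Then mg = (m + 1.060)a, so a = (5.88)(9.81)/(5.88 + 1.060) = 8.312 m/s².
α = a/R = 8.312/0.0824 = 100.9 rad/s².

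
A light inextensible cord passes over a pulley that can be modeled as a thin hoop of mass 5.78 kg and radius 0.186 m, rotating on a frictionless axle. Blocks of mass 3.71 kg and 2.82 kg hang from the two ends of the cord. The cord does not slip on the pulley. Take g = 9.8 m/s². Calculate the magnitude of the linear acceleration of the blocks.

a ≈ 0.709 m/s²

I = MR² = (5.78)(0.186)² = 0.2000 kg·m².
Heavier block: m₁g − T₁ = m₁a. Lighter block: T₂ − m₂g = m₂a.
Pulley: (T₁ − T₂)R = Iα = I(a/R), so T₁ − T₂ = (I/R²)a = 1·M_p a = 5.780·a.
Adding the three: (m₁ − m₂)g = (m₁ + m₂ + 5.780)a, so a = (3.71 − 2.82)(9.8)/(3.71 + 2.82 + 5.780) = 0.7085 m/s².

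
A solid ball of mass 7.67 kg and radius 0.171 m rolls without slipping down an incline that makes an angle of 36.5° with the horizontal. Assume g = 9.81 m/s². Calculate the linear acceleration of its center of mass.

a ≈ 4.17 m/s²

Translation along the incline: Mg sinθ − f = Ma.
Rotation about the center: fR = Iα with I = (2/5)MR². No-slip gives a = αR, so f = (I/R²)a = (2/5)M a.
Substituting: Mg sinθ = (1 + 0.4000)Ma, so a = g sinθ/(1 + 0.4000) = (9.81) sin 36.5° / 1.400 = 4.168 m/s².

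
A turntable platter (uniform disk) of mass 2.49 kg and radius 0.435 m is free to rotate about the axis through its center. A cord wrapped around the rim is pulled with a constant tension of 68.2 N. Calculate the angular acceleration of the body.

I = ½MR² = (1/2)(2.49)(0.435)² = 0.2356 kg·m².
τ = F R = (68.2)(0.435) = 29.67 N·m.
From τ = Iα: α = 29.67/0.2356 = 125.9 rad/s².

α ≈ 126 rad/s²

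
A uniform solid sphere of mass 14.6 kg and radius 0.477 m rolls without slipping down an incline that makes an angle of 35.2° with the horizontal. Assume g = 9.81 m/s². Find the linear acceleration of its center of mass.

Translation along the incline: Mg sinθ − f = Ma.
Rotation about the center: fR = Iα with I = (2/5)MR². No-slip gives a = αR, so f = (I/R²)a = (2/5)M a.
Substituting: Mg sinθ = (1 + 0.4000)Ma, so a = g sinθ/(1 + 0.4000) = (9.81) sin 35.2° / 1.400 = 4.039 m/s².

a ≈ 4.04 m/s²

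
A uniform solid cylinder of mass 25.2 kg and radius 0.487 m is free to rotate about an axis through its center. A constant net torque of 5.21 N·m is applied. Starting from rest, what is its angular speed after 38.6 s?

I = ½MR² = (1/2)(25.2)(0.487)² = 2.988 kg·m².
α = τ/I = 5.21/2.988 = 1.743 rad/s².
ω = ω₀ + αt = 0 + (1.743)(38.6) = 67.30 rad/s.

ω ≈ 67.3 rad/s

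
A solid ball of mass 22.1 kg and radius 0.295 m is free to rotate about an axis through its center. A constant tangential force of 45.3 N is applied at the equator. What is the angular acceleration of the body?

I = (2/5)MR² = (2/5)(22.1)(0.295)² = 0.7693 kg·m².
τ = F R = (45.3)(0.295) = 13.36 N·m.
Newton's second law for rotation, τ = Iα, gives α = τ/I = 13.36/0.7693 = 17.37 rad/s².

α ≈ 17.4 rad/s²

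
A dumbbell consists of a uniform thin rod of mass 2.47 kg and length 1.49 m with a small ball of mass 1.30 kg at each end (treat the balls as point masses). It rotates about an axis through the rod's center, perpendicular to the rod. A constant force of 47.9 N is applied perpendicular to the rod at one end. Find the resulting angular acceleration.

α ≈ 18.8 rad/s²

I_rod = (1/12)ML² = (1/12)(2.47)(1.49)² = 0.4570 kg·m².
I_balls = 2·m·(L/2)² = 2(1.30)(0.7450)² = 1.443 kg·m².
Total I = 1.900 kg·m².
τ = F·(L/2) = (47.9)(0.745) = 35.69 N·m.
α = τ/I = 35.69/1.900 = 18.78 rad/s².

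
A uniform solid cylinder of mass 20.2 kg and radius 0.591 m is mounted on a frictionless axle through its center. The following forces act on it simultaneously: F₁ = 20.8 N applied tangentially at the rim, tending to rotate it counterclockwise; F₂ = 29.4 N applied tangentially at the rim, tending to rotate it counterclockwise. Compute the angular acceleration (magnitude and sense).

α ≈ 8.41 rad/s², counterclockwise

I = ½MR² = (1/2)(20.2)(0.591)² = 3.528 kg·m².
Taking counterclockwise as positive: τ₁ = +(20.8)(0.591) = +12.29 N·m; τ₂ = +(29.4)(0.591) = +17.38 N·m.
Net torque τ = 29.67 N·m.
α = τ/I = 29.67/3.528 = 8.410 rad/s².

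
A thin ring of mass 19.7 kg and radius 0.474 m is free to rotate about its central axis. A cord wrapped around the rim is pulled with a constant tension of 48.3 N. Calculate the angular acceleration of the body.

α ≈ 5.17 rad/s²

I = MR² = (19.7)(0.474)² = 4.426 kg·m².
τ = F R = (48.3)(0.474) = 22.89 N·m.
From τ = Iα: α = 22.89/4.426 = 5.173 rad/s².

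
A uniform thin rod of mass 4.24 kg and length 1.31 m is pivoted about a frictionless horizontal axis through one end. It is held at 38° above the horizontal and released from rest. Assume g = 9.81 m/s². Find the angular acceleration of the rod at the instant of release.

About the pivot, I = (1/3)ML² = (1/3)(4.24)(1.31)² = 2.425 kg·m².
The weight acts at the center, a distance L/2 = 0.6550 m from the pivot; τ = Mg(L/2) cos 38° = 21.47 N·m.
α = τ/I = 21.47/2.425 = 8.852 rad/s².
(Equivalently α = (3g/(2L)) cos 38° = 8.852 rad/s².)

α ≈ 8.85 rad/s²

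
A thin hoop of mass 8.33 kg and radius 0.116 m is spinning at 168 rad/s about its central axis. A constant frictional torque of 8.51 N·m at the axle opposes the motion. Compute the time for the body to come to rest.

t ≈ 2.21 s

I = MR² = (8.33)(0.116)² = 0.1121 kg·m².
The net torque has magnitude 8.51 N·m, opposing ω.
|α| = τ/I = 8.510/0.1121 = 75.92 rad/s² (deceleration).
0 = ω₀ − |α|t ⇒ t = ω₀/|α| = 168/75.92 = 2.213 s.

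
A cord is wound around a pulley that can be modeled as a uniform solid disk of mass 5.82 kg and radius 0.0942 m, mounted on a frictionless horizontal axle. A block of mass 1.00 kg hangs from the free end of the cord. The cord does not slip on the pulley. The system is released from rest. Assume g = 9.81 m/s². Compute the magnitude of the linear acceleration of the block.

I = ½MR² = (1/2)(5.82)(0.0942)² = 0.02582 kg·m².
Block: mg − T = ma. Pulley: TR = Iα. No-slip: a = αR, so T = (I/R²)a = 2.910·a.
Then mg = (m + 2.910)a, so a = (1.00)(9.81)/(1.00 + 2.910) = 2.509 m/s².

a ≈ 2.51 m/s²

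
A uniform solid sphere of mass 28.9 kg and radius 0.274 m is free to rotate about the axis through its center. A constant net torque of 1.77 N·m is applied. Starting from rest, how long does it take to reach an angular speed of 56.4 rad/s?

t ≈ 27.7 s

I = (2/5)MR² = (2/5)(28.9)(0.274)² = 0.8679 kg·m².
α = τ/I = 1.77/0.8679 = 2.039 rad/s².
ω = αt ⇒ t = ω/α = 56.4/2.039 = 27.65 s.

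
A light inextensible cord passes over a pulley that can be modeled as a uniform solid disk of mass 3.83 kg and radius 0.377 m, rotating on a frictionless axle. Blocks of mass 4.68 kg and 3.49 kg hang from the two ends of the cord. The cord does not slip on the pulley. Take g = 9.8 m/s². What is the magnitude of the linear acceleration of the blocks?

a ≈ 1.16 m/s²

I = ½MR² = (1/2)(3.83)(0.377)² = 0.2722 kg·m².
Heavier block: m₁g − T₁ = m₁a. Lighter block: T₂ − m₂g = m₂a.
Pulley: (T₁ − T₂)R = Iα = I(a/R), so T₁ − T₂ = (I/R²)a = (1/2)M_p a = 1.915·a.
Adding the three: (m₁ − m₂)g = (m₁ + m₂ + 1.915)a, so a = (4.68 − 3.49)(9.8)/(4.68 + 3.49 + 1.915) = 1.156 m/s².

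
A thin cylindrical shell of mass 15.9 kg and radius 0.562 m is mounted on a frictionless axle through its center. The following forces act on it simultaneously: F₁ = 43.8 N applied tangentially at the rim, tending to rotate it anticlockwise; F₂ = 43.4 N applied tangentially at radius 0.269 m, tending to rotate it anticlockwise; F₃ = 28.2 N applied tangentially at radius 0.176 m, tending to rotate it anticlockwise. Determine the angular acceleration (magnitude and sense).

α ≈ 8.21 rad/s², anticlockwise

I = MR² = (15.9)(0.562)² = 5.022 kg·m².
Taking anticlockwise as positive: τ₁ = +(43.8)(0.562) = +24.62 N·m; τ₂ = +(43.4)(0.269) = +11.67 N·m; τ₃ = +(28.2)(0.176) = +4.963 N·m.
Net torque τ = 41.25 N·m.
α = τ/I = 41.25/5.022 = 8.215 rad/s².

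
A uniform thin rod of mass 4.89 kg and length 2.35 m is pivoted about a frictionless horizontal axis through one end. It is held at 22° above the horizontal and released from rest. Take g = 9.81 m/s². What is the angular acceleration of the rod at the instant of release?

α ≈ 5.81 rad/s²

About the pivot, I = (1/3)ML² = (1/3)(4.89)(2.35)² = 9.002 kg·m².
The weight acts at the center, a distance L/2 = 1.175 m from the pivot; τ = Mg(L/2) cos 22° = 52.26 N·m.
α = τ/I = 52.26/9.002 = 5.806 rad/s².
(Equivalently α = (3g/(2L)) cos 22° = 5.806 rad/s².)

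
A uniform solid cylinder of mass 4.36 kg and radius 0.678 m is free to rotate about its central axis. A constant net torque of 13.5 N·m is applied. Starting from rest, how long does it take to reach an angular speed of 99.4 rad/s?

I = ½MR² = (1/2)(4.36)(0.678)² = 1.002 kg·m².
α = τ/I = 13.5/1.002 = 13.47 rad/s².
ω = αt ⇒ t = ω/α = 99.4/13.47 = 7.379 s.

t ≈ 7.38 s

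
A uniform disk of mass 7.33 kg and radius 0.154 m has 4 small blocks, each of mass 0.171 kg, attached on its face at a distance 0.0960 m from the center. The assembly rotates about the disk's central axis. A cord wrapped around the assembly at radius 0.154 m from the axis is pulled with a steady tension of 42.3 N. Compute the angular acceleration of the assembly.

I_disk = ½MR² = ½(7.33)(0.154)² = 0.08692 kg·m².
I_blocks = 4·m·r² = 4(0.171)(0.0960)² = 0.006304 kg·m².
Total I = 0.09322 kg·m².
τ = F r = (42.3)(0.154) = 6.514 N·m.
α = τ/I = 6.514/0.09322 = 69.88 rad/s².

α ≈ 69.9 rad/s²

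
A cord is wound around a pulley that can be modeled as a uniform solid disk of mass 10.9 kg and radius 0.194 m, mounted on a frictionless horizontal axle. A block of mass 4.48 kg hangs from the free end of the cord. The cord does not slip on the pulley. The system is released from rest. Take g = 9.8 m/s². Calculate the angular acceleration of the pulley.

I = ½MR² = (1/2)(10.9)(0.194)² = 0.2051 kg·m².
Block: mg − T = ma. Pulley: TR = Iα. No-slip: a = αR, so T = (I/R²)a = 5.450·a.
Then mg = (m + 5.450)a, so a = (4.48)(9.8)/(4.48 + 5.450) = 4.421 m/s².
α = a/R = 4.421/0.194 = 22.79 rad/s².

α ≈ 22.8 rad/s²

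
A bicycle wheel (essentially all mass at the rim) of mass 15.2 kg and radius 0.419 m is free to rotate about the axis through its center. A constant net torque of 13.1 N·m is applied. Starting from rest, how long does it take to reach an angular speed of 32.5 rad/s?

I = MR² = (15.2)(0.419)² = 2.669 kg·m².
α = τ/I = 13.1/2.669 = 4.909 rad/s².
ω = αt ⇒ t = ω/α = 32.5/4.909 = 6.620 s.

t ≈ 6.62 s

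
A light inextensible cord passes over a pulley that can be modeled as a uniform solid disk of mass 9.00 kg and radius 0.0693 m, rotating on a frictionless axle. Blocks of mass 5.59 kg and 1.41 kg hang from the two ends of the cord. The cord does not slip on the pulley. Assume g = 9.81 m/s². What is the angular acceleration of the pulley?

α ≈ 51.5 rad/s²

I = ½MR² = (1/2)(9.00)(0.0693)² = 0.02161 kg·m².
Heavier block: m₁g − T₁ = m₁a. Lighter block: T₂ − m₂g = m₂a.
Pulley: (T₁ − T₂)R = Iα = I(a/R), so T₁ − T₂ = (I/R²)a = (1/2)M_p a = 4.500·a.
Adding the three: (m₁ − m₂)g = (m₁ + m₂ + 4.500)a, so a = (5.59 − 1.41)(9.81)/(5.59 + 1.41 + 4.500) = 3.566 m/s².
α = a/R = 3.566/0.0693 = 51.45 rad/s².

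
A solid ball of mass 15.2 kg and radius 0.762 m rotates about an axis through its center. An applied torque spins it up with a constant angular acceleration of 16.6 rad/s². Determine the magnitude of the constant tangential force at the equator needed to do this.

I = (2/5)MR² = (2/5)(15.2)(0.762)² = 3.530 kg·m².
The required torque is τ = Iα = (3.530)(16.60) = 58.60 N·m.
A tangential force at the equator gives τ = FR, so F = τ/R = 58.60/0.762 = 76.91 N.

F ≈ 76.9 N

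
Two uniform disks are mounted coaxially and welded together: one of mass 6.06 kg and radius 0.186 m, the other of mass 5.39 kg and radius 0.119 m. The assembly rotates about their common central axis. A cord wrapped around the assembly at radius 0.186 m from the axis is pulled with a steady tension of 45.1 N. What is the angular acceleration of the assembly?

I = ½M₁R₁² + ½M₂R₂² = ½(6.06)(0.186)² + ½(5.39)(0.119)² = 0.1430 kg·m².
τ = F r = (45.1)(0.186) = 8.389 N·m.
α = τ/I = 8.389/0.1430 = 58.67 rad/s².

α ≈ 58.7 rad/s²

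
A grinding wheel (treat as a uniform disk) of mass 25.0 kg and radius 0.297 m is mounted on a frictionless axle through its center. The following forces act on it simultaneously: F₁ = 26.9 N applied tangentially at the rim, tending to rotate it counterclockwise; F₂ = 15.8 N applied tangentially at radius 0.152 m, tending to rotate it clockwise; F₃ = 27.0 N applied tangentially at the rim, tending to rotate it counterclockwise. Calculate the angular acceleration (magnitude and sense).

I = ½MR² = (1/2)(25.0)(0.297)² = 1.103 kg·m².
Taking counterclockwise as positive: τ₁ = +(26.9)(0.297) = +7.989 N·m; τ₂ = −(15.8)(0.152) = −2.402 N·m; τ₃ = +(27.0)(0.297) = +8.019 N·m.
Net torque τ = 13.61 N·m.
α = τ/I = 13.61/1.103 = 12.34 rad/s².

α ≈ 12.3 rad/s², counterclockwise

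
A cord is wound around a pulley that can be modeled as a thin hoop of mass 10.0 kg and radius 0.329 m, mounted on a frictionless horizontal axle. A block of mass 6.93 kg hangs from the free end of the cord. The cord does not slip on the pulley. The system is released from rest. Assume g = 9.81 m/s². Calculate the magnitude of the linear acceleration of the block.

a ≈ 4.02 m/s²

I = MR² = (10.0)(0.329)² = 1.082 kg·m².
Block: mg − T = ma. Pulley: TR = Iα. No-slip: a = αR, so T = (I/R²)a = 10.00·a.
Then mg = (m + 10.00)a, so a = (6.93)(9.81)/(6.93 + 10.00) = 4.016 m/s².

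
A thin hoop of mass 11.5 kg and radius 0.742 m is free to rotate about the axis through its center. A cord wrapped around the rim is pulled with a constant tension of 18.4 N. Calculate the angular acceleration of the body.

α ≈ 2.16 rad/s²

I = MR² = (11.5)(0.742)² = 6.331 kg·m².
τ = F R = (18.4)(0.742) = 13.65 N·m.
Newton's second law for rotation, τ = Iα, gives α = τ/I = 13.65/6.331 = 2.156 rad/s².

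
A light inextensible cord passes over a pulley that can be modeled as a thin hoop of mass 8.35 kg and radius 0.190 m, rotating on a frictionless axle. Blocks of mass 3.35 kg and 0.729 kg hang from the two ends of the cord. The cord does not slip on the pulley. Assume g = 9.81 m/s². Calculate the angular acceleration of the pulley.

α ≈ 10.9 rad/s²

I = MR² = (8.35)(0.190)² = 0.3014 kg·m².
Heavier block: m₁g − T₁ = m₁a. Lighter block: T₂ − m₂g = m₂a.
Pulley: (T₁ − T₂)R = Iα = I(a/R), so T₁ − T₂ = (I/R²)a = 1·M_p a = 8.350·a.
Adding the three: (m₁ − m₂)g = (m₁ + m₂ + 8.350)a, so a = (3.35 − 0.729)(9.81)/(3.35 + 0.729 + 8.350) = 2.069 m/s².
α = a/R = 2.069/0.190 = 10.89 rad/s².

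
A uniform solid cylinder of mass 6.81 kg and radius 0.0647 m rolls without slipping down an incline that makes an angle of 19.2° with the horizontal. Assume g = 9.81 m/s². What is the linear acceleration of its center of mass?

a ≈ 2.15 m/s²

Translation along the incline: Mg sinθ − f = Ma.
Rotation about the center: fR = Iα with I = ½MR². No-slip gives a = αR, so f = (I/R²)a = (1/2)M a.
Substituting: Mg sinθ = (1 + 0.5000)Ma, so a = g sinθ/(1 + 0.5000) = (9.81) sin 19.2° / 1.500 = 2.151 m/s².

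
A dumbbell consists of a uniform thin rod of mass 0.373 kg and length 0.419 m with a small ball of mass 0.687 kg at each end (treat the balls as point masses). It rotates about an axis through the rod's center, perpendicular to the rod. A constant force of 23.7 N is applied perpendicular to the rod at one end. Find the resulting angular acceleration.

α ≈ 75.5 rad/s²

I_rod = (1/12)ML² = (1/12)(0.373)(0.419)² = 0.005457 kg·m².
I_balls = 2·m·(L/2)² = 2(0.687)(0.2095)² = 0.06031 kg·m².
Total I = 0.06576 kg·m².
τ = F·(L/2) = (23.7)(0.209) = 4.965 N·m.
α = τ/I = 4.965/0.06576 = 75.50 rad/s².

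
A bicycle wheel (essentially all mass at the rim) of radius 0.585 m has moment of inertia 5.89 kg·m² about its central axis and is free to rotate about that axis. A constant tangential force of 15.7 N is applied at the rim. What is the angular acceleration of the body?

α ≈ 1.56 rad/s²

τ = F R = (15.7)(0.585) = 9.184 N·m.
Newton's second law for rotation, τ = Iα, gives α = τ/I = 9.184/5.890 = 1.559 rad/s².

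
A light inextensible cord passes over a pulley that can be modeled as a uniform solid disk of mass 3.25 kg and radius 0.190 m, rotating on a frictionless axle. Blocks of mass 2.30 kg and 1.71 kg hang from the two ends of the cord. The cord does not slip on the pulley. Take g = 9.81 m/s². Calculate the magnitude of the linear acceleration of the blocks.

I = ½MR² = (1/2)(3.25)(0.190)² = 0.05866 kg·m².
Heavier block: m₁g − T₁ = m₁a. Lighter block: T₂ − m₂g = m₂a.
Pulley: (T₁ − T₂)R = Iα = I(a/R), so T₁ − T₂ = (I/R²)a = (1/2)M_p a = 1.625·a.
Adding the three: (m₁ − m₂)g = (m₁ + m₂ + 1.625)a, so a = (2.30 − 1.71)(9.81)/(2.30 + 1.71 + 1.625) = 1.027 m/s².

a ≈ 1.03 m/s²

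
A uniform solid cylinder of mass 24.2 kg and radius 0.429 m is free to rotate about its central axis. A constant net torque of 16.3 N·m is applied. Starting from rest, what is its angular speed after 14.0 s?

ω ≈ 102 rad/s

I = ½MR² = (1/2)(24.2)(0.429)² = 2.227 kg·m².
α = τ/I = 16.3/2.227 = 7.320 rad/s².
ω = ω₀ + αt = 0 + (7.320)(14.0) = 102.5 rad/s.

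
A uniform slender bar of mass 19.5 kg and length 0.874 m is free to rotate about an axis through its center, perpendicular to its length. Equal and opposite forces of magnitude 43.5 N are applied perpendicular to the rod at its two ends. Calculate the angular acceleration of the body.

I = (1/12)ML² = (1/12)(19.5)(0.874)² = 1.241 kg·m².
The couple gives τ = F·(L/2) + F·(L/2) = F L = (43.5)(0.874) = 38.02 N·m.
Newton's second law for rotation, τ = Iα, gives α = τ/I = 38.02/1.241 = 30.63 rad/s².

α ≈ 30.6 rad/s²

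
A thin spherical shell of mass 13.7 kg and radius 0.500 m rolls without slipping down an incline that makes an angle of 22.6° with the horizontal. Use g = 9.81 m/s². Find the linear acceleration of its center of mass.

a ≈ 2.26 m/s²

Translation along the incline: Mg sinθ − f = Ma.
Rotation about the center: fR = Iα with I = (2/3)MR². No-slip gives a = αR, so f = (I/R²)a = (2/3)M a.
Substituting: Mg sinθ = (1 + 0.6667)Ma, so a = g sinθ/(1 + 0.6667) = (9.81) sin 22.6° / 1.667 = 2.262 m/s².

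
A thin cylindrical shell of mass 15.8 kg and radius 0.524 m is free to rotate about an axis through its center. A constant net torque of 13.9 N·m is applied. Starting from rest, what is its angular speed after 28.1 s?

ω ≈ 90.0 rad/s

I = MR² = (15.8)(0.524)² = 4.338 kg·m².
α = τ/I = 13.9/4.338 = 3.204 rad/s².
ω = ω₀ + αt = 0 + (3.204)(28.1) = 90.03 rad/s.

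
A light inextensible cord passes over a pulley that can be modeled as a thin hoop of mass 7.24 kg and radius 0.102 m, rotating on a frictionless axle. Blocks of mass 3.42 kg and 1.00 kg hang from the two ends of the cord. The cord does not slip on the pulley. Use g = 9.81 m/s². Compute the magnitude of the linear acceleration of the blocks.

I = MR² = (7.24)(0.102)² = 0.07532 kg·m².
Heavier block: m₁g − T₁ = m₁a. Lighter block: T₂ − m₂g = m₂a.
Pulley: (T₁ − T₂)R = Iα = I(a/R), so T₁ − T₂ = (I/R²)a = 1·M_p a = 7.240·a.
Adding the three: (m₁ − m₂)g = (m₁ + m₂ + 7.240)a, so a = (3.42 − 1.00)(9.81)/(3.42 + 1.00 + 7.240) = 2.036 m/s².

a ≈ 2.04 m/s²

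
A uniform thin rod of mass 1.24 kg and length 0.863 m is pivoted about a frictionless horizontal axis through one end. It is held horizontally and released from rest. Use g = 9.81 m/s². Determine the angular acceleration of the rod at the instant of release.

α ≈ 17.1 rad/s²

About the pivot, I = (1/3)ML² = (1/3)(1.24)(0.863)² = 0.3078 kg·m².
The weight acts at the center, a distance L/2 = 0.4315 m from the pivot; τ = Mg(L/2) = 5.249 N·m.
α = τ/I = 5.249/0.3078 = 17.05 rad/s².
(Equivalently α = (3g/(2L)) = 17.05 rad/s².)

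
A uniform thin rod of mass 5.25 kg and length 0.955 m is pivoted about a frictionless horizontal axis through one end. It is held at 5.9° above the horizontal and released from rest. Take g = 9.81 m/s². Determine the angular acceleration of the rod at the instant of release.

About the pivot, I = (1/3)ML² = (1/3)(5.25)(0.955)² = 1.596 kg·m².
The weight acts at the center, a distance L/2 = 0.4775 m from the pivot; τ = Mg(L/2) cos 5.9° = 24.46 N·m.
α = τ/I = 24.46/1.596 = 15.33 rad/s².
(Equivalently α = (3g/(2L)) cos 5.9° = 15.33 rad/s².)

α ≈ 15.3 rad/s²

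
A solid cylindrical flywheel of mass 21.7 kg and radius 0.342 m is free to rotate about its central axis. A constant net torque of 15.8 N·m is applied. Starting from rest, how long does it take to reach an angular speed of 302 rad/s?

I = ½MR² = (1/2)(21.7)(0.342)² = 1.269 kg·m².
α = τ/I = 15.8/1.269 = 12.45 rad/s².
ω = αt ⇒ t = ω/α = 302/12.45 = 24.26 s.

t ≈ 24.3 s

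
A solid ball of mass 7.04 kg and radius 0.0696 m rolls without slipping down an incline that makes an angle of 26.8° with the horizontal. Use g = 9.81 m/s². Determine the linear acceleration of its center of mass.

Translation along the incline: Mg sinθ − f = Ma.
Rotation about the center: fR = Iα with I = (2/5)MR². No-slip gives a = αR, so f = (I/R²)a = (2/5)M a.
Substituting: Mg sinθ = (1 + 0.4000)Ma, so a = g sinθ/(1 + 0.4000) = (9.81) sin 26.8° / 1.400 = 3.159 m/s².

a ≈ 3.16 m/s²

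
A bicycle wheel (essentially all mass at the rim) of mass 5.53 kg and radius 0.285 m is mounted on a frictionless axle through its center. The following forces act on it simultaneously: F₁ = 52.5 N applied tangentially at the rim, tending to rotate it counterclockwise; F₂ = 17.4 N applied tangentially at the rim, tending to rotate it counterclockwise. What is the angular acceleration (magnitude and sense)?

α ≈ 44.4 rad/s², counterclockwise

I = MR² = (5.53)(0.285)² = 0.4492 kg·m².
Taking counterclockwise as positive: τ₁ = +(52.5)(0.285) = +14.96 N·m; τ₂ = +(17.4)(0.285) = +4.959 N·m.
Net torque τ = 19.92 N·m.
α = τ/I = 19.92/0.4492 = 44.35 rad/s².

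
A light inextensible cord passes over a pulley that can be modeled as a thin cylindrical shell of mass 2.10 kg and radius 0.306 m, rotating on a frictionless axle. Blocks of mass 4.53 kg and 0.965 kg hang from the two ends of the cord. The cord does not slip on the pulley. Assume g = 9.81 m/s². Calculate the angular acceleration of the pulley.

I = MR² = (2.10)(0.306)² = 0.1966 kg·m².
Heavier block: m₁g − T₁ = m₁a. Lighter block: T₂ − m₂g = m₂a.
Pulley: (T₁ − T₂)R = Iα = I(a/R), so T₁ − T₂ = (I/R²)a = 1·M_p a = 2.100·a.
Adding the three: (m₁ − m₂)g = (m₁ + m₂ + 2.100)a, so a = (4.53 − 0.965)(9.81)/(4.53 + 0.965 + 2.100) = 4.605 m/s².
α = a/R = 4.605/0.306 = 15.05 rad/s².

α ≈ 15.0 rad/s²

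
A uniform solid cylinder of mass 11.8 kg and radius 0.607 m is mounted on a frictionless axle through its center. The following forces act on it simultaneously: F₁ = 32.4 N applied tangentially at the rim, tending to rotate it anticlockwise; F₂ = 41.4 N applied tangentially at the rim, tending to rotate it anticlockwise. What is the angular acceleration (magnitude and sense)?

I = ½MR² = (1/2)(11.8)(0.607)² = 2.174 kg·m².
Taking anticlockwise as positive: τ₁ = +(32.4)(0.607) = +19.67 N·m; τ₂ = +(41.4)(0.607) = +25.13 N·m.
Net torque τ = 44.80 N·m.
α = τ/I = 44.80/2.174 = 20.61 rad/s².

α ≈ 20.6 rad/s², anticlockwise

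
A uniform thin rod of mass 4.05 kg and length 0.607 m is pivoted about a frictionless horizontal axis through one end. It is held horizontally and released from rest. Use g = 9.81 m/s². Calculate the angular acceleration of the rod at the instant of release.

α ≈ 24.2 rad/s²

About the pivot, I = (1/3)ML² = (1/3)(4.05)(0.607)² = 0.4974 kg·m².
The weight acts at the center, a distance L/2 = 0.3035 m from the pivot; τ = Mg(L/2) = 12.06 N·m.
α = τ/I = 12.06/0.4974 = 24.24 rad/s².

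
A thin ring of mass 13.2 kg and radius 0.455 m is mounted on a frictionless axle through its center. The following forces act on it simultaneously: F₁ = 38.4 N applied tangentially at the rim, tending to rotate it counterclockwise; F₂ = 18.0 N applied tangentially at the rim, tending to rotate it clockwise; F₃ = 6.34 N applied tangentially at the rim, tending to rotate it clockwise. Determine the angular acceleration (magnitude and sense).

α ≈ 2.34 rad/s², counterclockwise

I = MR² = (13.2)(0.455)² = 2.733 kg·m².
Taking counterclockwise as positive: τ₁ = +(38.4)(0.455) = +17.47 N·m; τ₂ = −(18.0)(0.455) = −8.190 N·m; τ₃ = −(6.34)(0.455) = −2.885 N·m.
Net torque τ = 6.397 N·m.
α = τ/I = 6.397/2.733 = 2.341 rad/s².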